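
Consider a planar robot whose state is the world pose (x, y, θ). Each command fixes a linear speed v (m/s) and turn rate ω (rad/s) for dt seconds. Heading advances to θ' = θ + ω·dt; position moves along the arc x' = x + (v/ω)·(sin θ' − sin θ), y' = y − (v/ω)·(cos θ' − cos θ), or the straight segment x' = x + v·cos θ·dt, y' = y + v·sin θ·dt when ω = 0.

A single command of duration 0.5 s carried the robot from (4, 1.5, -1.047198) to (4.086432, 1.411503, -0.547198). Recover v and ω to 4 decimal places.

v = 0.2500, ω = 1.0000

Δθ = -0.547198 − -1.047198 = 0.500000
ω = Δθ/dt = 0.500000/0.5 = 1.0000
R = −Δy/(cos θ' − cos θ) = 0.2500
v = R·ω = 0.2500·1.0000 = 0.2500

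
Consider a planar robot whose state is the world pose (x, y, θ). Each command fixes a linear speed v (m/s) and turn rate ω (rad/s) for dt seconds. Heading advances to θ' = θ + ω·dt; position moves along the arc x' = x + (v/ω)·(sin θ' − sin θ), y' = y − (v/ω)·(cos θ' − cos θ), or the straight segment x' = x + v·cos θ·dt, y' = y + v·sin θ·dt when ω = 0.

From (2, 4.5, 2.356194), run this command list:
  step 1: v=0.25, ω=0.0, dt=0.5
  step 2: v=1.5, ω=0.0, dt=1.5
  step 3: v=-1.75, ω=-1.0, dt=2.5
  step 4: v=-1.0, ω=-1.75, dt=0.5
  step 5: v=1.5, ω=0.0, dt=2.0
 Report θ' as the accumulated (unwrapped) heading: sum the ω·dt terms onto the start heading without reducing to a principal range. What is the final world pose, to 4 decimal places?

(0.0009, 0.9214, -1.0188)

step 1: θ'=2.3562 (straight) → pose (1.9116, 4.5884, 2.3562)
step 2: θ'=2.3562 (straight) → pose (0.3206, 6.1794, 2.3562)
step 3: θ'=-0.1438 (R=1.7500) → pose (-1.1676, 3.2100, -0.1438)
step 4: θ'=-1.0188 (R=0.5714) → pose (-1.5723, 3.4759, -1.0188)
step 5: θ'=-1.0188 (straight) → pose (0.0009, 0.9214, -1.0188)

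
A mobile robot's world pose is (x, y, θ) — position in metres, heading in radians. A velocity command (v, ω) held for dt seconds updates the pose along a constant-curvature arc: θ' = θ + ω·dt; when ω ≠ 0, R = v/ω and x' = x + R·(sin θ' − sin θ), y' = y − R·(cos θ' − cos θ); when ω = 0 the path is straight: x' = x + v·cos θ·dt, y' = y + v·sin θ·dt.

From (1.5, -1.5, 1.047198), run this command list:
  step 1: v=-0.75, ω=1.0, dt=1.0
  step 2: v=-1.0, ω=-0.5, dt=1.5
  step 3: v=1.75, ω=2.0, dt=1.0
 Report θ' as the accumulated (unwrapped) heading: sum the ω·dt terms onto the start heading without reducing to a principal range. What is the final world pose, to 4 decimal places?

(0.6533, -2.5757, 3.2972)

step 1: θ'=2.0472 (R=-0.7500) → pose (1.4830, -2.2189, 2.0472)
step 2: θ'=1.2972 (R=2.0000) → pose (1.6313, -3.6765, 1.2972)
step 3: θ'=3.2972 (R=0.8750) → pose (0.6533, -2.5757, 3.2972)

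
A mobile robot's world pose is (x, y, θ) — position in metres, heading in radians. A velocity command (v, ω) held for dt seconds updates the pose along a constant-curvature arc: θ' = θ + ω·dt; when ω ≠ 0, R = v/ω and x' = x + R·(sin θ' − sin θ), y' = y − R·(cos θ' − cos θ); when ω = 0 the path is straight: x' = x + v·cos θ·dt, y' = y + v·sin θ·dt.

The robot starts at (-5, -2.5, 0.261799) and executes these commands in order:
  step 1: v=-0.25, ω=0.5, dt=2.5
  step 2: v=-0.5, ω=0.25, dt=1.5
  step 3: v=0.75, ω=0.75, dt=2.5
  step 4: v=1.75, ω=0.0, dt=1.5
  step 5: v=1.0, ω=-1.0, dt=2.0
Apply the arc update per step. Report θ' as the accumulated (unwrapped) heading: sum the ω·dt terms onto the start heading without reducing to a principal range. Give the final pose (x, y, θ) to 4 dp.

step 1: θ'=1.5118 (R=-0.5000) → pose (-5.3697, -2.9535, 1.5118)
step 2: θ'=1.8868 (R=-2.0000) → pose (-5.2742, -3.6929, 1.8868)
step 3: θ'=3.7618 (R=1.0000) → pose (-6.8059, -3.1900, 3.7618)
step 4: θ'=3.7618 (straight) → pose (-8.9420, -4.7156, 3.7618)
step 5: θ'=1.7618 (R=-1.0000) → pose (-10.5050, -4.0917, 1.7618)

(-10.5050, -4.0917, 1.7618)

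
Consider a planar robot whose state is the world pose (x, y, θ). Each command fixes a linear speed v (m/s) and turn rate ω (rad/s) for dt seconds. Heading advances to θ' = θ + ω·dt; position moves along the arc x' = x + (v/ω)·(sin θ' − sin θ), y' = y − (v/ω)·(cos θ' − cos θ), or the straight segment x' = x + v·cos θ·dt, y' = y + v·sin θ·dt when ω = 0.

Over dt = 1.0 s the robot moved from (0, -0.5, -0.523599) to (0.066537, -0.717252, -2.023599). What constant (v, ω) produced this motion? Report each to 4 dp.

Δθ = -2.023599 − -0.523599 = -1.500000
ω = Δθ/dt = -1.500000/1.0 = -1.5000
R = −Δy/(cos θ' − cos θ) = -0.1667
v = R·ω = -0.1667·-1.5000 = 0.2500

v = 0.2500, ω = -1.5000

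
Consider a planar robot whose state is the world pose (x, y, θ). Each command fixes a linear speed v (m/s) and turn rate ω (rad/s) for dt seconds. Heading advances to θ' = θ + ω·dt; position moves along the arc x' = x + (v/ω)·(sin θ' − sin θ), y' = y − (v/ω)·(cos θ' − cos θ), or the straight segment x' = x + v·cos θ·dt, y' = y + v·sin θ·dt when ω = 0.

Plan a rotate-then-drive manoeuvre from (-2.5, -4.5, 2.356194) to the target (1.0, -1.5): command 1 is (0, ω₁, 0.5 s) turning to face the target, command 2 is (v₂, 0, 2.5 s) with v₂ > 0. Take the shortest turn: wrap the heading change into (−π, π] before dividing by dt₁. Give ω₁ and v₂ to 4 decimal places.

ω₁ = -3.2951, v₂ = 1.8439

heading to target = atan2(-1.5−-4.5, 1−-2.5) = 0.7086
Δθ = wrap(0.7086 − 2.3562) = -1.6476; ω₁ = Δθ/dt₁ = -3.2951
distance = √((1−-2.5)² + (-1.5−-4.5)²) = 4.6098; v₂ = distance/dt₂ = 1.8439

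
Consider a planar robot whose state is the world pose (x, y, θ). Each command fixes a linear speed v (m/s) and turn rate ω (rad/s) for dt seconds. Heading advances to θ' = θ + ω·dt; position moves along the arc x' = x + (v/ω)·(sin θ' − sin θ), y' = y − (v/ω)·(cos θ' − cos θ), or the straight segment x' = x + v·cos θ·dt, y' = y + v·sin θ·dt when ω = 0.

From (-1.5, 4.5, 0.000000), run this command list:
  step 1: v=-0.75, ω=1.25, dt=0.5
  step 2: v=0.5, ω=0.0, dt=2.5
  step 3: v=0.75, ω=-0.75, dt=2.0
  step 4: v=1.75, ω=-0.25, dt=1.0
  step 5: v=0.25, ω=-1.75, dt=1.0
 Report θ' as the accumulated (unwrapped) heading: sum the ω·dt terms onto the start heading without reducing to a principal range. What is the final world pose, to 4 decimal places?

step 1: θ'=0.6250 (R=-0.6000) → pose (-1.8511, 4.3866, 0.6250)
step 2: θ'=0.6250 (straight) → pose (-0.8374, 5.1179, 0.6250)
step 3: θ'=-0.8750 (R=-1.0000) → pose (0.5153, 4.9480, -0.8750)
step 4: θ'=-1.1250 (R=-7.0000) → pose (1.4584, 3.4792, -1.1250)
step 5: θ'=-2.8750 (R=-0.1429) → pose (1.3671, 3.2798, -2.8750)

(1.3671, 3.2798, -2.8750)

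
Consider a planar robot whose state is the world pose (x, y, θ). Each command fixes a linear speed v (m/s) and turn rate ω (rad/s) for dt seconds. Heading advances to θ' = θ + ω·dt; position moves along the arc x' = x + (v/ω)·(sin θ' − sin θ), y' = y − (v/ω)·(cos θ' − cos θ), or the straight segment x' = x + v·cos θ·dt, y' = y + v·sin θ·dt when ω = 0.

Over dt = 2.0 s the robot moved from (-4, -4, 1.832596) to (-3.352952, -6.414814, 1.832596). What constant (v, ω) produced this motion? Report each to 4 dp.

Δθ = 1.832596 − 1.832596 = 0.000000
ω = Δθ/dt = 0.000000/2.0 = 0.0000
ω = 0 → v = (Δx·cos θ + Δy·sin θ)/dt = -1.2500

v = -1.2500, ω = 0.0000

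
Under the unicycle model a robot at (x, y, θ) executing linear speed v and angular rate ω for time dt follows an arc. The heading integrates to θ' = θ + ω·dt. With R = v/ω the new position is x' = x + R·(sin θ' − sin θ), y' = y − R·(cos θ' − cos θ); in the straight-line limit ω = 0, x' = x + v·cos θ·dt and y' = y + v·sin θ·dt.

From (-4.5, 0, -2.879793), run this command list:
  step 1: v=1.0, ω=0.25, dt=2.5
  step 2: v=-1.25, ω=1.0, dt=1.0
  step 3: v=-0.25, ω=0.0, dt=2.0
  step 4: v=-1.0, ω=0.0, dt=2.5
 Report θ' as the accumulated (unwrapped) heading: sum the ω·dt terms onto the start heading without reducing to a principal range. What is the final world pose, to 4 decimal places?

step 1: θ'=-2.2548 (R=4.0000) → pose (-6.5649, -1.3361, -2.2548)
step 2: θ'=-1.2548 (R=-1.2500) → pose (-6.3456, -0.1578, -1.2548)
step 3: θ'=-1.2548 (straight) → pose (-6.5010, 0.3175, -1.2548)
step 4: θ'=-1.2548 (straight) → pose (-7.2780, 2.6937, -1.2548)

(-7.2780, 2.6937, -1.2548)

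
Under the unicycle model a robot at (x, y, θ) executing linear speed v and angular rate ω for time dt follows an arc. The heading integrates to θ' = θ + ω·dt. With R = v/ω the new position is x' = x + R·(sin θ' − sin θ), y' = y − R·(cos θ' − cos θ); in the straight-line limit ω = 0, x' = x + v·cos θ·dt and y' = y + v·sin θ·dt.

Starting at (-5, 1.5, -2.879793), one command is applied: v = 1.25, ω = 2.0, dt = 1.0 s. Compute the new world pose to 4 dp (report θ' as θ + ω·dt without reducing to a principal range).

(-5.3199, 0.4980, -0.8798)

θ' = -2.8798 + 2.0·1.0 = -0.8798
R = v/ω = 1.25/2.0 = 0.6250
x' = -5 + 0.6250·(sin -0.8798 − sin -2.8798) = -5.3199
y' = 1.5 − 0.6250·(cos -0.8798 − cos -2.8798) = 0.4980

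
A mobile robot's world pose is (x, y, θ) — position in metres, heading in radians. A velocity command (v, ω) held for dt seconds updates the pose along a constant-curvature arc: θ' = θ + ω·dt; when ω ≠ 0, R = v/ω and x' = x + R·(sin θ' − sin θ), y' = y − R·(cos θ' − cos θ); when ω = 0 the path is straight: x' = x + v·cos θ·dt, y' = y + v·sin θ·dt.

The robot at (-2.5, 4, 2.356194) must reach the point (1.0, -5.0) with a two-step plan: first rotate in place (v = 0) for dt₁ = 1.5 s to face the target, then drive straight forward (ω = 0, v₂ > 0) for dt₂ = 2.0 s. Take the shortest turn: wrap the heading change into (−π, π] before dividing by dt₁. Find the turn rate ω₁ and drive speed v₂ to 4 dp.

ω₁ = 1.8181, v₂ = 4.8283

heading to target = atan2(-5−4, 1−-2.5) = -1.1999
Δθ = wrap(-1.1999 − 2.3562) = 2.7271; ω₁ = Δθ/dt₁ = 1.8181
distance = √((1−-2.5)² + (-5−4)²) = 9.6566; v₂ = distance/dt₂ = 4.8283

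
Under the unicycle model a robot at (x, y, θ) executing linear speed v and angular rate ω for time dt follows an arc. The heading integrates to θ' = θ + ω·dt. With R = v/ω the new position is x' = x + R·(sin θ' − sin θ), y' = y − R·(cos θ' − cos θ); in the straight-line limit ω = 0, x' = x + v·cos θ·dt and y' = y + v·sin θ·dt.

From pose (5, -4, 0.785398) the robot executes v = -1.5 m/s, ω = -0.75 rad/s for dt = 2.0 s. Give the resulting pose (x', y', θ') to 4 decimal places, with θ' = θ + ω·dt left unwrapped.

θ' = 0.7854 + -0.75·2.0 = -0.7146
R = v/ω = -1.5/-0.75 = 2.0000
x' = 5 + 2.0000·(sin -0.7146 − sin 0.7854) = 2.2752
y' = -4 − 2.0000·(cos -0.7146 − cos 0.7854) = -4.0965

(2.2752, -4.0965, -0.7146)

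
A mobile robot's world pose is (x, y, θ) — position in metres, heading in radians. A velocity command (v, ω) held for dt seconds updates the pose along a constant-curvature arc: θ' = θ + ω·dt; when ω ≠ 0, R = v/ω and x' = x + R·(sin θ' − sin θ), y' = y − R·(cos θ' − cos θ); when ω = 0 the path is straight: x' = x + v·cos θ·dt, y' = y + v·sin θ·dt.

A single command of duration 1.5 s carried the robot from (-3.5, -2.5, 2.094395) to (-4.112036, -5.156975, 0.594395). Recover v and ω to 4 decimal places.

v = -2.0000, ω = -1.0000

Δθ = 0.594395 − 2.094395 = -1.500000
ω = Δθ/dt = -1.500000/1.5 = -1.0000
R = −Δy/(cos θ' − cos θ) = 2.0000
v = R·ω = 2.0000·-1.0000 = -2.0000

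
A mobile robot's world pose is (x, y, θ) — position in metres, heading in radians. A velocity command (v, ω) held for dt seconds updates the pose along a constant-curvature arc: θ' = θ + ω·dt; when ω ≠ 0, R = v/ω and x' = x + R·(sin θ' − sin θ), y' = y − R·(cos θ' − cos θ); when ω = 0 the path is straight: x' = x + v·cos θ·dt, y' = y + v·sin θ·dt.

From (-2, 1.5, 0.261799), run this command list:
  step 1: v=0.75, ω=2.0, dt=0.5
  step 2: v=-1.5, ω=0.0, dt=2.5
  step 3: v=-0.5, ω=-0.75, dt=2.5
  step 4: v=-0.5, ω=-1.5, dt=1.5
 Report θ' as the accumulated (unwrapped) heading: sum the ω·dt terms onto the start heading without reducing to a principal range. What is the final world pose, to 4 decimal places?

step 1: θ'=1.2618 (R=0.3750) → pose (-1.7398, 1.7482, 1.2618)
step 2: θ'=1.2618 (straight) → pose (-2.8802, -1.8242, 1.2618)
step 3: θ'=-0.6132 (R=0.6667) → pose (-3.8990, -2.1667, -0.6132)
step 4: θ'=-2.8632 (R=0.3333) → pose (-3.7987, -1.5736, -2.8632)

(-3.7987, -1.5736, -2.8632)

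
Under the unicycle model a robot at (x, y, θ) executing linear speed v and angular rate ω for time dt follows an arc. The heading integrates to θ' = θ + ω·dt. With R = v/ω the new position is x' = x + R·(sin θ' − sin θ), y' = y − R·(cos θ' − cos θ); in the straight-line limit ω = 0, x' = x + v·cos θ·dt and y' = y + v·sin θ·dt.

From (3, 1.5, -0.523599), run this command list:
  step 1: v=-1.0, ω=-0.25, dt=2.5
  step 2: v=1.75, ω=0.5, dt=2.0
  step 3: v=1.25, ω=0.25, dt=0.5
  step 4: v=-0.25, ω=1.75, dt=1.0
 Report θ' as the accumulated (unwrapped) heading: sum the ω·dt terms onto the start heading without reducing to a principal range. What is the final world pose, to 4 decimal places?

step 1: θ'=-1.1486 (R=4.0000) → pose (1.3512, 3.3250, -1.1486)
step 2: θ'=-0.1486 (R=3.5000) → pose (4.0257, 1.2978, -0.1486)
step 3: θ'=-0.0236 (R=5.0000) → pose (4.6480, 1.2441, -0.0236)
step 4: θ'=1.7264 (R=-0.1429) → pose (4.5035, 1.0791, 1.7264)

(4.5035, 1.0791, 1.7264)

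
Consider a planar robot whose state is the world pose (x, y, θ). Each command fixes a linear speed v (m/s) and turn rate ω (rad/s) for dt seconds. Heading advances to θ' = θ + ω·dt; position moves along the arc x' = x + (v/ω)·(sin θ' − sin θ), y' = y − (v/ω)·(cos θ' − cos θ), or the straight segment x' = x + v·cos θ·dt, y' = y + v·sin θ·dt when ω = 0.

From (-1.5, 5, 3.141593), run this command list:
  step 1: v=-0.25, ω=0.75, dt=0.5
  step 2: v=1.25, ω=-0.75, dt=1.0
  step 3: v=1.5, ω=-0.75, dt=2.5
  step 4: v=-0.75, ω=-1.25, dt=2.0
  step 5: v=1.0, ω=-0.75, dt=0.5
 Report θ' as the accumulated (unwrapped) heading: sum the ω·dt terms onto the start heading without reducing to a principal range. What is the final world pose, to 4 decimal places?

(-4.5998, 8.0555, -1.9834)

step 1: θ'=3.5166 (R=-0.3333) → pose (-1.3779, 5.0232, 3.5166)
step 2: θ'=2.7666 (R=-1.6667) → pose (-2.5988, 5.0232, 2.7666)
step 3: θ'=0.8916 (R=-2.0000) → pose (-3.4224, 8.1405, 0.8916)
step 4: θ'=-1.6084 (R=0.6000) → pose (-4.4888, 8.5400, -1.6084)
step 5: θ'=-1.9834 (R=-1.3333) → pose (-4.5998, 8.0555, -1.9834)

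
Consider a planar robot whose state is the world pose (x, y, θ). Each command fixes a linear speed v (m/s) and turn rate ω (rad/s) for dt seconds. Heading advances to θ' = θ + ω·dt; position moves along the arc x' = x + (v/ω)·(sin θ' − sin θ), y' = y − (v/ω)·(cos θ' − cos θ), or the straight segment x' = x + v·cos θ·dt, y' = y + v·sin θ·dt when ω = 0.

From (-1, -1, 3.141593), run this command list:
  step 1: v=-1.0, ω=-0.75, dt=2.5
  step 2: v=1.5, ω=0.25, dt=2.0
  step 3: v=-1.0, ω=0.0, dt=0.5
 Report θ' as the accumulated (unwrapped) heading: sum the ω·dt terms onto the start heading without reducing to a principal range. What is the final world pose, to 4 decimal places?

(0.5302, -0.2587, 1.7666)

step 1: θ'=1.2666 (R=1.3333) → pose (0.2721, -2.7327, 1.2666)
step 2: θ'=1.7666 (R=6.0000) → pose (0.4330, 0.2318, 1.7666)
step 3: θ'=1.7666 (straight) → pose (0.5302, -0.2587, 1.7666)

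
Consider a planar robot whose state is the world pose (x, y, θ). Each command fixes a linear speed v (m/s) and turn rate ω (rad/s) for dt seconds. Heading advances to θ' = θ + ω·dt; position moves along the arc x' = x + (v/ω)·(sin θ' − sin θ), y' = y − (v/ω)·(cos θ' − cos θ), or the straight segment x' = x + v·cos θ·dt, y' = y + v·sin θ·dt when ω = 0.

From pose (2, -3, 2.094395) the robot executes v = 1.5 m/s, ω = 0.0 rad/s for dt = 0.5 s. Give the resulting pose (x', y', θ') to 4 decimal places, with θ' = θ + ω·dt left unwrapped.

(1.6250, -2.3505, 2.0944)

θ' = 2.0944 + 0.0·0.5 = 2.0944
ω = 0 → straight: x' = 2 + 1.5·cos(2.0944)·0.5 = 1.6250
y' = -3 + 1.5·sin(2.0944)·0.5 = -2.3505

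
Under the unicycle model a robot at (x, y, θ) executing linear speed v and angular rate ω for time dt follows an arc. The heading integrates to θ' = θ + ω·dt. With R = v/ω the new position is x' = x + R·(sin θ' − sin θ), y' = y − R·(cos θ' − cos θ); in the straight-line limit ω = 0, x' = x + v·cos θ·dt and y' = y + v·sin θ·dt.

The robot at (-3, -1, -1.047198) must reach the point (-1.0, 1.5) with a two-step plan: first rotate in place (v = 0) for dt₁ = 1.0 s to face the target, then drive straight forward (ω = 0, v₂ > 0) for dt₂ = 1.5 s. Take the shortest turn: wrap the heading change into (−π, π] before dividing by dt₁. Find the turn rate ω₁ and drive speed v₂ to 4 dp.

heading to target = atan2(1.5−-1, -1−-3) = 0.8961
Δθ = wrap(0.8961 − -1.0472) = 1.9433; ω₁ = Δθ/dt₁ = 1.9433
distance = √((-1−-3)² + (1.5−-1)²) = 3.2016; v₂ = distance/dt₂ = 2.1344

ω₁ = 1.9433, v₂ = 2.1344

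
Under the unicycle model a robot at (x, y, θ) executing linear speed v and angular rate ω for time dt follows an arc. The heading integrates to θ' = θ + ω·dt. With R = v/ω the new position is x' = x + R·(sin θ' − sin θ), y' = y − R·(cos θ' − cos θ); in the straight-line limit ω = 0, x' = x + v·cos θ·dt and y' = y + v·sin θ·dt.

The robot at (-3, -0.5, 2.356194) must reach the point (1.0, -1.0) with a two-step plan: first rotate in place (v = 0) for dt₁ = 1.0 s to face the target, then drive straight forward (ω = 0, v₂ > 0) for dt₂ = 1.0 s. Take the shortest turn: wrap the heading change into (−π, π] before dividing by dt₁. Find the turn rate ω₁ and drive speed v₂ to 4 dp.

heading to target = atan2(-1−-0.5, 1−-3) = -0.1244
Δθ = wrap(-0.1244 − 2.3562) = -2.4805; ω₁ = Δθ/dt₁ = -2.4805
distance = √((1−-3)² + (-1−-0.5)²) = 4.0311; v₂ = distance/dt₂ = 4.0311

ω₁ = -2.4805, v₂ = 4.0311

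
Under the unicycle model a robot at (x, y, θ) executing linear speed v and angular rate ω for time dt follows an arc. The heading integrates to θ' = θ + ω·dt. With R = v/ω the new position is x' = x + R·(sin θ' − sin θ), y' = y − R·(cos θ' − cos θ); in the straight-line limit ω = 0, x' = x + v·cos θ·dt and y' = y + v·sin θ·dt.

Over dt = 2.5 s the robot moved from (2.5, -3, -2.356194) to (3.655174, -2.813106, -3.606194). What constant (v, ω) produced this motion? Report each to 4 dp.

v = -0.5000, ω = -0.5000

Δθ = -3.606194 − -2.356194 = -1.250000
ω = Δθ/dt = -1.250000/2.5 = -0.5000
R = Δx/(sin θ' − sin θ) = 1.0000
v = R·ω = 1.0000·-0.5000 = -0.5000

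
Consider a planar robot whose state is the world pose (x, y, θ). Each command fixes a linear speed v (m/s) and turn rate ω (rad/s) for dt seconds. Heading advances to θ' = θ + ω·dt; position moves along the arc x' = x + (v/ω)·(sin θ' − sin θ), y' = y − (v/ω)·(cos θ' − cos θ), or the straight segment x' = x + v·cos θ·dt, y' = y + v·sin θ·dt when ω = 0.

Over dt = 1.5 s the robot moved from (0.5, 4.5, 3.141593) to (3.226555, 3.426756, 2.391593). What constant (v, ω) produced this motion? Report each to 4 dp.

Δθ = 2.391593 − 3.141593 = -0.750000
ω = Δθ/dt = -0.750000/1.5 = -0.5000
R = Δx/(sin θ' − sin θ) = 4.0000
v = R·ω = 4.0000·-0.5000 = -2.0000

v = -2.0000, ω = -0.5000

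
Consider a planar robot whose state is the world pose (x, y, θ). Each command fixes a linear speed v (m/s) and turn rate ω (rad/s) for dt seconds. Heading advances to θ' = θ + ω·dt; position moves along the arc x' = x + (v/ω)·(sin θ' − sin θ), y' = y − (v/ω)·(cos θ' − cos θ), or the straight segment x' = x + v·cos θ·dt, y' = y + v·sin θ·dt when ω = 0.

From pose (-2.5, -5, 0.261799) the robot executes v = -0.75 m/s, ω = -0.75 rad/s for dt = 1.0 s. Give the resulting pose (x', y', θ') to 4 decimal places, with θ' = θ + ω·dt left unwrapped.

(-3.2279, -4.9173, -0.4882)

θ' = 0.2618 + -0.75·1.0 = -0.4882
R = v/ω = -0.75/-0.75 = 1.0000
x' = -2.5 + 1.0000·(sin -0.4882 − sin 0.2618) = -3.2279
y' = -5 − 1.0000·(cos -0.4882 − cos 0.2618) = -4.9173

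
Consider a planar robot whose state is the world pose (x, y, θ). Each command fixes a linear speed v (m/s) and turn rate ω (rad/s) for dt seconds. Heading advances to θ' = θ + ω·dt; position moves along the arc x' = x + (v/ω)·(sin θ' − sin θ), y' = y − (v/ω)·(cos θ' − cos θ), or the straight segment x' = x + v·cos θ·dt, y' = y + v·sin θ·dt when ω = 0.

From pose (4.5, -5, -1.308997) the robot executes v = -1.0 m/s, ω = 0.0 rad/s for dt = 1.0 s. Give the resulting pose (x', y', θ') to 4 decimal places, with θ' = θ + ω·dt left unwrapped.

θ' = -1.3090 + 0.0·1.0 = -1.3090
ω = 0 → straight: x' = 4.5 + -1.0·cos(-1.3090)·1.0 = 4.2412
y' = -5 + -1.0·sin(-1.3090)·1.0 = -4.0341

(4.2412, -4.0341, -1.3090)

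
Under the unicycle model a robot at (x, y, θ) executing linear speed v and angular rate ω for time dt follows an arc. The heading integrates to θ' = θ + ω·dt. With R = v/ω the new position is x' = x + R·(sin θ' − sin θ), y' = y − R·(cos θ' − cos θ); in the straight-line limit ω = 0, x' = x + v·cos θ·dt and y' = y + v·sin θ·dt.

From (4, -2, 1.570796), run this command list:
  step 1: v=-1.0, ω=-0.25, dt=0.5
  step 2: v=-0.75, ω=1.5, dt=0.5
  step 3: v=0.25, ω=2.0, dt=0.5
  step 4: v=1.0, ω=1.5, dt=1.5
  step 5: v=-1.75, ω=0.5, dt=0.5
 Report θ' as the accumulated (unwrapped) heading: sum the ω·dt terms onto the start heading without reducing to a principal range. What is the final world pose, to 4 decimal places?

(2.8316, -3.3434, 5.6958)

step 1: θ'=1.4458 (R=4.0000) → pose (3.9688, -2.4987, 1.4458)
step 2: θ'=2.1958 (R=-0.5000) → pose (4.0594, -2.8536, 2.1958)
step 3: θ'=3.1958 (R=0.1250) → pose (3.9513, -2.8019, 3.1958)
step 4: θ'=5.4458 (R=0.6667) → pose (3.4921, -3.9139, 5.4458)
step 5: θ'=5.6958 (R=-3.5000) → pose (2.8316, -3.3434, 5.6958)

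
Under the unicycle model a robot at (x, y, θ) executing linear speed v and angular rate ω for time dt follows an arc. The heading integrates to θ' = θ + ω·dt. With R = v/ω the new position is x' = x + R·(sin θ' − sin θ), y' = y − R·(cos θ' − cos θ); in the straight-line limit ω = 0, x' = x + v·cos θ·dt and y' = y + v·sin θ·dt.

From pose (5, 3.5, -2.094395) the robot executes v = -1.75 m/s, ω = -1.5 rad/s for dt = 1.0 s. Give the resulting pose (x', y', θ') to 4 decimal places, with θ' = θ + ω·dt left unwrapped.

θ' = -2.0944 + -1.5·1.0 = -3.5944
R = v/ω = -1.75/-1.5 = 1.1667
x' = 5 + 1.1667·(sin -3.5944 − sin -2.0944) = 6.5208
y' = 3.5 − 1.1667·(cos -3.5944 − cos -2.0944) = 3.9658

(6.5208, 3.9658, -3.5944)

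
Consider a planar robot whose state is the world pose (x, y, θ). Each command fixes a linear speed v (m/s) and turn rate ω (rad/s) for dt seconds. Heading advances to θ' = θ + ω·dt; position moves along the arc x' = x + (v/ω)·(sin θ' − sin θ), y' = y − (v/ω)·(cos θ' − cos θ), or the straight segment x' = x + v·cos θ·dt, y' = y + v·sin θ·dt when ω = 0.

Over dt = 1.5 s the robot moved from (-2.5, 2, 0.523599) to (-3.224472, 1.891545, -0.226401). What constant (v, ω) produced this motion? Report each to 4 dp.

Δθ = -0.226401 − 0.523599 = -0.750000
ω = Δθ/dt = -0.750000/1.5 = -0.5000
R = Δx/(sin θ' − sin θ) = 1.0000
v = R·ω = 1.0000·-0.5000 = -0.5000

v = -0.5000, ω = -0.5000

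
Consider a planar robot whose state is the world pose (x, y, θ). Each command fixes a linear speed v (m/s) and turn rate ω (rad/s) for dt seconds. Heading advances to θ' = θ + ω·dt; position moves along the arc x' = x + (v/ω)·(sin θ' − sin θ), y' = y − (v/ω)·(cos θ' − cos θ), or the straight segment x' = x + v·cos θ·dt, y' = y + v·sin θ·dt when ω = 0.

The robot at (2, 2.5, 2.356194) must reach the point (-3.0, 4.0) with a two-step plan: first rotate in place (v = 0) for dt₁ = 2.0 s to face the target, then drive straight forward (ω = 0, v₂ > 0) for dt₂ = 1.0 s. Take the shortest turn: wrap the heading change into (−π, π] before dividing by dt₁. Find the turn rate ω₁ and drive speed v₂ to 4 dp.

heading to target = atan2(4−2.5, -3−2) = 2.8501
Δθ = wrap(2.8501 − 2.3562) = 0.4939; ω₁ = Δθ/dt₁ = 0.2470
distance = √((-3−2)² + (4−2.5)²) = 5.2202; v₂ = distance/dt₂ = 5.2202

ω₁ = 0.2470, v₂ = 5.2202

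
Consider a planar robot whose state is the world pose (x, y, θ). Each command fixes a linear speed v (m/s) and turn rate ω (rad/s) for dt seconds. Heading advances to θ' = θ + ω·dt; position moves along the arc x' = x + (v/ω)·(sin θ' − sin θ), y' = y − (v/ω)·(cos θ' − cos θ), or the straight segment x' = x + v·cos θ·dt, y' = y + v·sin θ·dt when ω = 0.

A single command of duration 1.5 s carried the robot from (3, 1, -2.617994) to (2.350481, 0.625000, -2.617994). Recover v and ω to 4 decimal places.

Δθ = -2.617994 − -2.617994 = 0.000000
ω = Δθ/dt = 0.000000/1.5 = 0.0000
ω = 0 → v = (Δx·cos θ + Δy·sin θ)/dt = 0.5000

v = 0.5000, ω = 0.0000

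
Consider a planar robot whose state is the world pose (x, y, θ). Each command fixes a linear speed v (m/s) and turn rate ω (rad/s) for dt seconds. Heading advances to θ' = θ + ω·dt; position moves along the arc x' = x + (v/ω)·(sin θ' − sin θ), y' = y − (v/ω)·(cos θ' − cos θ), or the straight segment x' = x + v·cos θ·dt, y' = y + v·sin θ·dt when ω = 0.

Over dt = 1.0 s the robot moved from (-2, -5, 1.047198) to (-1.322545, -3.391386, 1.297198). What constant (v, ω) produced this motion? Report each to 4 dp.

v = 1.7500, ω = 0.2500

Δθ = 1.297198 − 1.047198 = 0.250000
ω = Δθ/dt = 0.250000/1.0 = 0.2500
R = −Δy/(cos θ' − cos θ) = 7.0000
v = R·ω = 7.0000·0.2500 = 1.7500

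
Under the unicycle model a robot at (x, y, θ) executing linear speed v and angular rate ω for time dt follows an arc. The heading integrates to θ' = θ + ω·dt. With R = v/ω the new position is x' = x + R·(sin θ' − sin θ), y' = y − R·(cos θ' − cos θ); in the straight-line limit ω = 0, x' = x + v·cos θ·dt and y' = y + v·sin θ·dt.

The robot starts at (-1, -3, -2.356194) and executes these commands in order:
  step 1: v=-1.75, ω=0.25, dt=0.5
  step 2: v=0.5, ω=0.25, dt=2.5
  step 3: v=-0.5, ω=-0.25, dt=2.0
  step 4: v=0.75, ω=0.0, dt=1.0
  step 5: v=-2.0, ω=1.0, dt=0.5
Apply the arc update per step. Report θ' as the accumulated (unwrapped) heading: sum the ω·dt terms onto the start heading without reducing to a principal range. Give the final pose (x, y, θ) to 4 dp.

step 1: θ'=-2.2312 (R=-7.0000) → pose (-0.4215, -2.3443, -2.2312)
step 2: θ'=-1.6062 (R=2.0000) → pose (-0.8408, -3.5004, -1.6062)
step 3: θ'=-2.1062 (R=2.0000) → pose (-0.5621, -2.5508, -2.1062)
step 4: θ'=-2.1062 (straight) → pose (-0.9448, -3.1958, -2.1062)
step 5: θ'=-1.6062 (R=-2.0000) → pose (-0.6662, -2.2462, -1.6062)

(-0.6662, -2.2462, -1.6062)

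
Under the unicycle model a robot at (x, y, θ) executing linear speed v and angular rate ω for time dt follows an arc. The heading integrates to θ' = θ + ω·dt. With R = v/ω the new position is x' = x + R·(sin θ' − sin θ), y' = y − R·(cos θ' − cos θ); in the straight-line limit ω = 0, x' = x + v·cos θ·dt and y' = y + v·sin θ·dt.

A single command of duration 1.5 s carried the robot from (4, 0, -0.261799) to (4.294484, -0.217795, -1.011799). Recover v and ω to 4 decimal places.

Δθ = -1.011799 − -0.261799 = -0.750000
ω = Δθ/dt = -0.750000/1.5 = -0.5000
R = Δx/(sin θ' − sin θ) = -0.5000
v = R·ω = -0.5000·-0.5000 = 0.2500

v = 0.2500, ω = -0.5000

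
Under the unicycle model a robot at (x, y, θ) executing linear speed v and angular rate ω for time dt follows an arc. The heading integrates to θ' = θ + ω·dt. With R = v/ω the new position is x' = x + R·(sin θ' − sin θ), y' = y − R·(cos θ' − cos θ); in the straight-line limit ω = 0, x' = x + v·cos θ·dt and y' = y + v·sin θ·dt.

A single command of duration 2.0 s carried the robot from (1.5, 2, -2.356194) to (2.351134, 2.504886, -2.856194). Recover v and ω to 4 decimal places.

v = -0.5000, ω = -0.2500

Δθ = -2.856194 − -2.356194 = -0.500000
ω = Δθ/dt = -0.500000/2.0 = -0.2500
R = Δx/(sin θ' − sin θ) = 2.0000
v = R·ω = 2.0000·-0.2500 = -0.5000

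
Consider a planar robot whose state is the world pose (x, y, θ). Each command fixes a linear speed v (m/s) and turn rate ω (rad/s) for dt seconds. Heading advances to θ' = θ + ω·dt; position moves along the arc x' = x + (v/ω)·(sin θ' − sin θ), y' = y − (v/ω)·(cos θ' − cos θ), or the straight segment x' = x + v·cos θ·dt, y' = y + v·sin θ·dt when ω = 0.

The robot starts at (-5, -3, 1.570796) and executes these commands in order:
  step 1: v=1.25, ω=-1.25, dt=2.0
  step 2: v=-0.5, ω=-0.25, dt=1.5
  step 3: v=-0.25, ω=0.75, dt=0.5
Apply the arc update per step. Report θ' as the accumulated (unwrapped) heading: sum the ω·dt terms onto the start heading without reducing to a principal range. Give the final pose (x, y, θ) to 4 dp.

step 1: θ'=-0.9292 (R=-1.0000) → pose (-3.1989, -2.4015, -0.9292)
step 2: θ'=-1.3042 (R=2.0000) → pose (-3.5259, -1.7315, -1.3042)
step 3: θ'=-0.9292 (R=-0.3333) → pose (-3.5804, -1.6198, -0.9292)

(-3.5804, -1.6198, -0.9292)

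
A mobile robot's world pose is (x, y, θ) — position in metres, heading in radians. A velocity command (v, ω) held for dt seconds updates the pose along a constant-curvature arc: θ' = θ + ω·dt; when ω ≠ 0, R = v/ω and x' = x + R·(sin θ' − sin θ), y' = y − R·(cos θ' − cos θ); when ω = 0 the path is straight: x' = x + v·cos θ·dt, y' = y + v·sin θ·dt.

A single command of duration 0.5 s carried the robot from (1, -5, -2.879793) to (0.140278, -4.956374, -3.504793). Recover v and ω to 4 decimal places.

Δθ = -3.504793 − -2.879793 = -0.625000
ω = Δθ/dt = -0.625000/0.5 = -1.2500
R = Δx/(sin θ' − sin θ) = -1.4000
v = R·ω = -1.4000·-1.2500 = 1.7500

v = 1.7500, ω = -1.2500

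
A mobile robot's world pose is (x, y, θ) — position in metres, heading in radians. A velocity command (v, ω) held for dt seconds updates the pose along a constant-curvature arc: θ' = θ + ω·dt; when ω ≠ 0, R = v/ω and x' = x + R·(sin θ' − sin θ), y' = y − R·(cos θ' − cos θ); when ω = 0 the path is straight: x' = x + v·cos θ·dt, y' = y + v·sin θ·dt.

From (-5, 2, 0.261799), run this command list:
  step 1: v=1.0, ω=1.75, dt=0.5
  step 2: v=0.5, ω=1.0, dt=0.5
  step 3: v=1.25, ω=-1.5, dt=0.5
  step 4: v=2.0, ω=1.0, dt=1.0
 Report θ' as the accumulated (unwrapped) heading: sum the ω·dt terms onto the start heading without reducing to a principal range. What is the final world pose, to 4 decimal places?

step 1: θ'=1.1368 (R=0.5714) → pose (-4.6294, 2.3117, 1.1368)
step 2: θ'=1.6368 (R=0.5000) → pose (-4.5842, 2.5549, 1.6368)
step 3: θ'=0.8868 (R=-0.8333) → pose (-4.3985, 3.1364, 0.8868)
step 4: θ'=1.8868 (R=2.0000) → pose (-4.0477, 5.0218, 1.8868)

(-4.0477, 5.0218, 1.8868)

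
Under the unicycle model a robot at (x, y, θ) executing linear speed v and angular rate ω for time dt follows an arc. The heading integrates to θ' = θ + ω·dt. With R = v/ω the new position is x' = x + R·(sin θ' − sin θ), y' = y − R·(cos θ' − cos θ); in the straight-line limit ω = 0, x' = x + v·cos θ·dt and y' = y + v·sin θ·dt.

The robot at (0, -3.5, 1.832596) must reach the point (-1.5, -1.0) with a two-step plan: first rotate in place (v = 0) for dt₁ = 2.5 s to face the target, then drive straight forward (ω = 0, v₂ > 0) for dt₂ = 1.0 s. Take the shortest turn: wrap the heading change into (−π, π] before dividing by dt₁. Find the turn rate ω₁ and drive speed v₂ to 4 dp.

heading to target = atan2(-1−-3.5, -1.5−0) = 2.1112
Δθ = wrap(2.1112 − 1.8326) = 0.2786; ω₁ = Δθ/dt₁ = 0.1114
distance = √((-1.5−0)² + (-1−-3.5)²) = 2.9155; v₂ = distance/dt₂ = 2.9155

ω₁ = 0.1114, v₂ = 2.9155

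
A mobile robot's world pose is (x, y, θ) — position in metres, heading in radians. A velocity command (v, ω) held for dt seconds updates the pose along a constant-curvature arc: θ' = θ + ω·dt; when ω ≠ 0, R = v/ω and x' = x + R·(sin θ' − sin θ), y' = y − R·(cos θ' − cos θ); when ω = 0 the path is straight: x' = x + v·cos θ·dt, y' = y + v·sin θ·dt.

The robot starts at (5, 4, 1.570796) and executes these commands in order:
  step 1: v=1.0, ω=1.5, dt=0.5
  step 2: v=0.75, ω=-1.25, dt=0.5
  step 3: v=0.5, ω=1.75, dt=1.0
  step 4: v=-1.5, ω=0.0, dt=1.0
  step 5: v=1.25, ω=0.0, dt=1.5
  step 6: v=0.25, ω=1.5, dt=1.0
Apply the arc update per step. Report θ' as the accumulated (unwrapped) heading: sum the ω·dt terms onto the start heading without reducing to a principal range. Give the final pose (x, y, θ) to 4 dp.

(3.8257, 4.7157, 4.9458)

step 1: θ'=2.3208 (R=0.6667) → pose (4.8211, 4.4544, 2.3208)
step 2: θ'=1.6958 (R=-0.6000) → pose (4.6648, 4.7886, 1.6958)
step 3: θ'=3.4458 (R=0.2857) → pose (4.2958, 5.0256, 3.4458)
step 4: θ'=3.4458 (straight) → pose (5.7269, 5.4749, 3.4458)
step 5: θ'=3.4458 (straight) → pose (3.9380, 4.9133, 3.4458)
step 6: θ'=4.9458 (R=0.1667) → pose (3.8257, 4.7157, 4.9458)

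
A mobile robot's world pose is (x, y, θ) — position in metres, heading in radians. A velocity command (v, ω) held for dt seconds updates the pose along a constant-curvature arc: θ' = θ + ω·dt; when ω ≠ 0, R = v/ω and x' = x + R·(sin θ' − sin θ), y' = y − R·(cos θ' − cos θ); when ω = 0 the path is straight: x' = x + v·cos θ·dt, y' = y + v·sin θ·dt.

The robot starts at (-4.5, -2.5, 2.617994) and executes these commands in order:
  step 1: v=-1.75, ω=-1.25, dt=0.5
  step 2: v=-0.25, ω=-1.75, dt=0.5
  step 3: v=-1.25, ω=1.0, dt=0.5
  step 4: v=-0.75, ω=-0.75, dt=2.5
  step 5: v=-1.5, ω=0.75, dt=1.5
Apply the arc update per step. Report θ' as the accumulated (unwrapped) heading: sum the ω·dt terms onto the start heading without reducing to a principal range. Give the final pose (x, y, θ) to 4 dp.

step 1: θ'=1.9930 (R=1.4000) → pose (-3.9229, -3.1388, 1.9930)
step 2: θ'=1.1180 (R=0.1429) → pose (-3.9248, -3.2598, 1.1180)
step 3: θ'=1.6180 (R=-1.2500) → pose (-4.0494, -3.8656, 1.6180)
step 4: θ'=-0.2570 (R=1.0000) → pose (-5.3024, -4.8800, -0.2570)
step 5: θ'=0.8680 (R=-2.0000) → pose (-7.3369, -5.5216, 0.8680)

(-7.3369, -5.5216, 0.8680)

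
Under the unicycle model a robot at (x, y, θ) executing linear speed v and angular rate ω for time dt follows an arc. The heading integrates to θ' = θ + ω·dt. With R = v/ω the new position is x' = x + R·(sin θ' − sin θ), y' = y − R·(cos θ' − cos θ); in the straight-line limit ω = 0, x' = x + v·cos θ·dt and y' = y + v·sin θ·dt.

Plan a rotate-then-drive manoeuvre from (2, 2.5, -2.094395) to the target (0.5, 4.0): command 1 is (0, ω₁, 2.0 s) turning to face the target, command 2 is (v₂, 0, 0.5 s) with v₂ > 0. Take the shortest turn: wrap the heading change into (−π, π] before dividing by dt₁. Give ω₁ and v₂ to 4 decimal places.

heading to target = atan2(4−2.5, 0.5−2) = 2.3562
Δθ = wrap(2.3562 − -2.0944) = -1.8326; ω₁ = Δθ/dt₁ = -0.9163
distance = √((0.5−2)² + (4−2.5)²) = 2.1213; v₂ = distance/dt₂ = 4.2426

ω₁ = -0.9163, v₂ = 4.2426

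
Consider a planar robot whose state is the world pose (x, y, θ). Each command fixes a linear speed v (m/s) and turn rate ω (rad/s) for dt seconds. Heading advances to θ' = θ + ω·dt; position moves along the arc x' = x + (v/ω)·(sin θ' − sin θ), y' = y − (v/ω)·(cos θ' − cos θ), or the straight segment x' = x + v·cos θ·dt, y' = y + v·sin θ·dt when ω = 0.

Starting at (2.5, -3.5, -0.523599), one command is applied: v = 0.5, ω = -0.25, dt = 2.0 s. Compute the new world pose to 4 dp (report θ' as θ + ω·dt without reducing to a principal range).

(3.2080, -4.1915, -1.0236)

θ' = -0.5236 + -0.25·2.0 = -1.0236
R = v/ω = 0.5/-0.25 = -2.0000
x' = 2.5 + -2.0000·(sin -1.0236 − sin -0.5236) = 3.2080
y' = -3.5 − -2.0000·(cos -1.0236 − cos -0.5236) = -4.1915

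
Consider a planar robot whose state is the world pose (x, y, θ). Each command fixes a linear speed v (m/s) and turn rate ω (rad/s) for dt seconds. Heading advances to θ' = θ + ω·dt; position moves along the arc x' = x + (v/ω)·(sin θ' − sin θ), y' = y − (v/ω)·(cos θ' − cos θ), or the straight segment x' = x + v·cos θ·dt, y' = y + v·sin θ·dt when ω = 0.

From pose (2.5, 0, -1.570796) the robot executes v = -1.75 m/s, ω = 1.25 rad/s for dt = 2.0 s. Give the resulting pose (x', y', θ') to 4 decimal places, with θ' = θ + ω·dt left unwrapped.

(-0.0216, 0.8379, 0.9292)

θ' = -1.5708 + 1.25·2.0 = 0.9292
R = v/ω = -1.75/1.25 = -1.4000
x' = 2.5 + -1.4000·(sin 0.9292 − sin -1.5708) = -0.0216
y' = 0 − -1.4000·(cos 0.9292 − cos -1.5708) = 0.8379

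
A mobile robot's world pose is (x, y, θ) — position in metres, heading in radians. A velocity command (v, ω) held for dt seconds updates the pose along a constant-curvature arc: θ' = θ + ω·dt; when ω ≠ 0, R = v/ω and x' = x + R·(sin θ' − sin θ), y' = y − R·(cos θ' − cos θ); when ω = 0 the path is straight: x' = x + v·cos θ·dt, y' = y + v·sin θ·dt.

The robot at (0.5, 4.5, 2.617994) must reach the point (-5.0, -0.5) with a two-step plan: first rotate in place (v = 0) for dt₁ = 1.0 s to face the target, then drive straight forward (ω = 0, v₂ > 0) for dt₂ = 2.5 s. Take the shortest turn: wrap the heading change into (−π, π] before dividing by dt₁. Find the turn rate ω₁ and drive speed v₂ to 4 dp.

heading to target = atan2(-0.5−4.5, -5−0.5) = -2.4038
Δθ = wrap(-2.4038 − 2.6180) = 1.2614; ω₁ = Δθ/dt₁ = 1.2614
distance = √((-5−0.5)² + (-0.5−4.5)²) = 7.4330; v₂ = distance/dt₂ = 2.9732

ω₁ = 1.2614, v₂ = 2.9732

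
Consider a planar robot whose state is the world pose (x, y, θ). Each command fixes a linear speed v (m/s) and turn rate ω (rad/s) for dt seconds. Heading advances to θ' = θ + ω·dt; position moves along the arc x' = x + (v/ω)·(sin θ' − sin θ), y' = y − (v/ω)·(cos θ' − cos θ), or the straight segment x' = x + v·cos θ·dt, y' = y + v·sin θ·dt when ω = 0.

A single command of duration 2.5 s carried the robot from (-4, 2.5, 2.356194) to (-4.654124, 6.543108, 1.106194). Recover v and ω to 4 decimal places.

Δθ = 1.106194 − 2.356194 = -1.250000
ω = Δθ/dt = -1.250000/2.5 = -0.5000
R = −Δy/(cos θ' − cos θ) = -3.5000
v = R·ω = -3.5000·-0.5000 = 1.7500

v = 1.7500, ω = -0.5000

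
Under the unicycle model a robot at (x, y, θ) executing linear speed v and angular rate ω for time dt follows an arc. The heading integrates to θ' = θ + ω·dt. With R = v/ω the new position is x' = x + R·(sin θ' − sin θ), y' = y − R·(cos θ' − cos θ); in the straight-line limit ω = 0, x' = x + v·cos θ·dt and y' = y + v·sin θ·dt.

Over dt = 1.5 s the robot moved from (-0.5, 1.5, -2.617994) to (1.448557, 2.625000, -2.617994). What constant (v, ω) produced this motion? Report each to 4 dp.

v = -1.5000, ω = 0.0000

Δθ = -2.617994 − -2.617994 = 0.000000
ω = Δθ/dt = 0.000000/1.5 = 0.0000
ω = 0 → v = (Δx·cos θ + Δy·sin θ)/dt = -1.5000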